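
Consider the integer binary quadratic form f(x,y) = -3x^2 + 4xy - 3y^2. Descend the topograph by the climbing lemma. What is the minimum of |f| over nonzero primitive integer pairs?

translate: b→2 (≡-4 mod 6), so (3,-4,3)→(3,2,2)
flip: (3,2,2)→(2,-2,3)
translate: b→2 (≡-2 mod 4), so (2,-2,3)→(2,2,3)
reduced (well bottom): (2,2,3) with a≤c, −a<b≤a
well minimum |f| = |-2| = 2 (negative-definite)

2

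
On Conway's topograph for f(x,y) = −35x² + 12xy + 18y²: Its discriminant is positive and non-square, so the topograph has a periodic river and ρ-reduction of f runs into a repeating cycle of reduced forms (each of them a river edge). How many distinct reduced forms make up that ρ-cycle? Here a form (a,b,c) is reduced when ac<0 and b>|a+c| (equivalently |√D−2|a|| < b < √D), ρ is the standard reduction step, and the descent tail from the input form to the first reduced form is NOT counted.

D = 2664, ⌊√D⌋ = 51
descent: ρ → (18,24,-29)  [lands on river]
river: ρ → (-29,34,13)
river: ρ → (13,44,-14)
river: ρ → (-14,40,19)
river: ρ → (19,36,-18)
river: ρ → (-18,36,19)
river: ρ → (19,40,-14)
river: ρ → (-14,44,13)
river: ρ → (13,34,-29)
river: ρ → (-29,24,18)
river: ρ → (18,48,-5)
river: ρ → (-5,42,45)
river: ρ → (45,48,-2)
river: ρ → (-2,48,45)
river: ρ → (45,42,-5)
river: ρ → (-5,48,18)
ρ-cycle length = 16 (tail of 1 descent step not counted)

16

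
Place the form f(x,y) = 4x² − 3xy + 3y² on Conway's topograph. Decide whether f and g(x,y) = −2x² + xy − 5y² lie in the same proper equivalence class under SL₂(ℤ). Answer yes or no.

D₁ = -39, D₂ = -39
f: flip: (4,-3,3)→(3,3,4)
f: reduced (well bottom): (3,3,4) with a≤c, −a<b≤a
g is negative-definite; reduce −g:
−g: reduced (well bottom): (2,-1,5) with a≤c, −a<b≤a
flip sign back: reduced form of g is (-2,1,-5)
reduced forms (3, 3, 4) vs (-2, 1, -5) ⇒ inequivalent

no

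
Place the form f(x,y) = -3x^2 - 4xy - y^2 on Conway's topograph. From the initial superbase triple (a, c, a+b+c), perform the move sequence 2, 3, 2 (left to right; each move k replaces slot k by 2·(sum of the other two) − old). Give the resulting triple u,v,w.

start (-3,-1,-8) = (f(1,0),f(0,1),f(1,1))
replace slot 2: 2·((-3)+(-8)) − (-1) = -21 → (-3,-21,-8)
replace slot 3: 2·((-3)+(-21)) − (-8) = -40 → (-3,-21,-40)
replace slot 2: 2·((-3)+(-40)) − (-21) = -65 → (-3,-65,-40)

-3,-65,-40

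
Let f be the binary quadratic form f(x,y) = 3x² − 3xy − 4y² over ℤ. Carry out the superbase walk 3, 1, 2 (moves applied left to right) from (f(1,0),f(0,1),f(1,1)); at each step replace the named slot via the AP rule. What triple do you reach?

start (3,-4,-4) = (f(1,0),f(0,1),f(1,1))
replace slot 3: 2·(3+(-4)) − (-4) = 2 → (3,-4,2)
replace slot 1: 2·((-4)+2) − 3 = -7 → (-7,-4,2)
replace slot 2: 2·((-7)+2) − (-4) = -6 → (-7,-6,2)

-7,-6,2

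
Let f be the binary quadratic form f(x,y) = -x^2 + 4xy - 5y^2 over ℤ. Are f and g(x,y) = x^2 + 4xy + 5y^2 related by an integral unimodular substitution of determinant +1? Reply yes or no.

D₁ = -4, D₂ = -4
f is negative-definite; reduce −f:
−f: translate: b→0 (≡-4 mod 2), so (1,-4,5)→(1,0,1)
−f: reduced (well bottom): (1,0,1) with a≤c, −a<b≤a
flip sign back: reduced form of f is (-1,0,-1)
g: translate: b→0 (≡4 mod 2), so (1,4,5)→(1,0,1)
g: reduced (well bottom): (1,0,1) with a≤c, −a<b≤a
reduced forms (-1, 0, -1) vs (1, 0, 1) ⇒ inequivalent

no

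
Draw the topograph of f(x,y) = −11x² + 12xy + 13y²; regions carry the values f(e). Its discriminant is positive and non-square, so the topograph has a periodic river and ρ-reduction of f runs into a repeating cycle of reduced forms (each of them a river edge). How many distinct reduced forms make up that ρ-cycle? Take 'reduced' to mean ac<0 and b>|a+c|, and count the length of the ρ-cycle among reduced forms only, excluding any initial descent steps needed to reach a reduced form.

D = 716, ⌊√D⌋ = 26
river: ρ → (13,14,-10)
river: ρ → (-10,26,1)
river: ρ → (1,26,-10)
river: ρ → (-10,14,13)
river: ρ → (13,12,-11)
river: ρ → (-11,10,14)
river: ρ → (14,18,-7)
river: ρ → (-7,24,5)
river: ρ → (5,26,-2)
river: ρ → (-2,26,5)
river: ρ → (5,24,-7)
river: ρ → (-7,18,14)
river: ρ → (14,10,-11)
river: ρ → (-11,12,13)
ρ-cycle length = 14 (tail of 0 descent steps not counted)

14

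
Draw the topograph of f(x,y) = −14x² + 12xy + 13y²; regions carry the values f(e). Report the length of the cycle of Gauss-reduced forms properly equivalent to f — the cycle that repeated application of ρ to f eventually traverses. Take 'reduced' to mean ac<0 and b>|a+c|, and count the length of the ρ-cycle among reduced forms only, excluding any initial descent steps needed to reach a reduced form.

D = 872, ⌊√D⌋ = 29
river: ρ → (13,14,-13)
river: ρ → (-13,12,14)
river: ρ → (14,16,-11)
river: ρ → (-11,28,2)
river: ρ → (2,28,-11)
river: ρ → (-11,16,14)
river: ρ → (14,12,-13)
river: ρ → (-13,14,13)
river: ρ → (13,12,-14)
river: ρ → (-14,16,11)
river: ρ → (11,28,-2)
river: ρ → (-2,28,11)
river: ρ → (11,16,-14)
river: ρ → (-14,12,13)
ρ-cycle length = 14 (tail of 0 descent steps not counted)

14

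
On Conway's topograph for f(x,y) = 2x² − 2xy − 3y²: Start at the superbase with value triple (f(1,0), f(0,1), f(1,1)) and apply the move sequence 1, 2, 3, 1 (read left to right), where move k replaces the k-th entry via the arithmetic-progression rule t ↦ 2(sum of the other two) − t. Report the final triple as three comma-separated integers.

start (2,-3,-3) = (f(1,0),f(0,1),f(1,1))
replace slot 1: 2·((-3)+(-3)) − 2 = -14 → (-14,-3,-3)
replace slot 2: 2·((-14)+(-3)) − (-3) = -31 → (-14,-31,-3)
replace slot 3: 2·((-14)+(-31)) − (-3) = -87 → (-14,-31,-87)
replace slot 1: 2·((-31)+(-87)) − (-14) = -222 → (-222,-31,-87)

-222,-31,-87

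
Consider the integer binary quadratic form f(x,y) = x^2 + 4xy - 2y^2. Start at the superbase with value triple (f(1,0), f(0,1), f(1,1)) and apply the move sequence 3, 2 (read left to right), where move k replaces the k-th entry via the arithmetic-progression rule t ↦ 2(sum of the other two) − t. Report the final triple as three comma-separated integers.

start (1,-2,3) = (f(1,0),f(0,1),f(1,1))
replace slot 3: 2·(1+(-2)) − 3 = -5 → (1,-2,-5)
replace slot 2: 2·(1+(-5)) − (-2) = -6 → (1,-6,-5)

1,-6,-5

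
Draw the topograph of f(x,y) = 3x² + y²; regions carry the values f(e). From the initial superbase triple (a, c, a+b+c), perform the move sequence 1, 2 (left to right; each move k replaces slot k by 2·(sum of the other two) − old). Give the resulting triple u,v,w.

start (3,1,4) = (f(1,0),f(0,1),f(1,1))
replace slot 1: 2·(1+4) − 3 = 7 → (7,1,4)
replace slot 2: 2·(7+4) − 1 = 21 → (7,21,4)

7,21,4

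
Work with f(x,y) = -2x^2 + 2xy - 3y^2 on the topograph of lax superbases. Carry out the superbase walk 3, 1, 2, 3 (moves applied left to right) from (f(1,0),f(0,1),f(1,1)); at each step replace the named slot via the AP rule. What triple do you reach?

start (-2,-3,-3) = (f(1,0),f(0,1),f(1,1))
replace slot 3: 2·((-2)+(-3)) − (-3) = -7 → (-2,-3,-7)
replace slot 1: 2·((-3)+(-7)) − (-2) = -18 → (-18,-3,-7)
replace slot 2: 2·((-18)+(-7)) − (-3) = -47 → (-18,-47,-7)
replace slot 3: 2·((-18)+(-47)) − (-7) = -123 → (-18,-47,-123)

-18,-47,-123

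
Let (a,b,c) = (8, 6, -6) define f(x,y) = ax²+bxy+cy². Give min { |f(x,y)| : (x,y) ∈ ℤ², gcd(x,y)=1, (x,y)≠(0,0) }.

river: ρ → (-6,6,8)
river: ρ → (8,10,-4)
river: ρ → (-4,14,2)
river: ρ → (2,14,-4)
river: ρ → (-4,10,8)
river: ρ → (8,6,-6)
closes: descent 0, river 6
min |a| on river = 2

2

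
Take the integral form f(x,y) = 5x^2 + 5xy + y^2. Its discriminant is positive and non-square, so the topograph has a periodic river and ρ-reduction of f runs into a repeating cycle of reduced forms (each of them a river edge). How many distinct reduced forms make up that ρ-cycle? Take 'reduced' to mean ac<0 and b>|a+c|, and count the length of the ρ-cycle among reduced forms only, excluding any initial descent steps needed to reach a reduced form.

D = 5, ⌊√D⌋ = 2
descent: ρ → (1,1,-1)  [lands on river]
river: ρ → (-1,1,1)
ρ-cycle length = 2 (tail of 1 descent step not counted)

2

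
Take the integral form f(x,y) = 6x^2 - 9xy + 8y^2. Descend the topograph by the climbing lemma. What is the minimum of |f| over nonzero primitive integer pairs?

translate: b→3 (≡-9 mod 12), so (6,-9,8)→(6,3,5)
flip: (6,3,5)→(5,-3,6)
reduced (well bottom): (5,-3,6) with a≤c, −a<b≤a
well minimum = a = 5

5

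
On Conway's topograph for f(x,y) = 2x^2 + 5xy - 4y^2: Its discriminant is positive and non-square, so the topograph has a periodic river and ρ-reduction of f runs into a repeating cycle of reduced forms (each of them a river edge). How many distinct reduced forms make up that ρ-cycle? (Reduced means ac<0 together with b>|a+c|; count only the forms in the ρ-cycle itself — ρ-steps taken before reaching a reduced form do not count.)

D = 57, ⌊√D⌋ = 7
river: ρ → (-4,3,3)
river: ρ → (3,3,-4)
river: ρ → (-4,5,2)
river: ρ → (2,7,-1)
river: ρ → (-1,7,2)
river: ρ → (2,5,-4)
ρ-cycle length = 6 (tail of 0 descent steps not counted)

6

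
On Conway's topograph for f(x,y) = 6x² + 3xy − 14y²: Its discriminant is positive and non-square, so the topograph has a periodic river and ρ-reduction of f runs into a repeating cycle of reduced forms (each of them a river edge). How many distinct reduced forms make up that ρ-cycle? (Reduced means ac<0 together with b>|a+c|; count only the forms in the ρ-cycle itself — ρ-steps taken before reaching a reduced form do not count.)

D = 345, ⌊√D⌋ = 18
descent: ρ → (-14,-3,6)
descent: ρ → (6,15,-5)  [lands on river]
river: ρ → (-5,15,6)
river: ρ → (6,9,-11)
river: ρ → (-11,13,4)
river: ρ → (4,11,-14)
river: ρ → (-14,17,1)
river: ρ → (1,17,-14)
river: ρ → (-14,11,4)
river: ρ → (4,13,-11)
river: ρ → (-11,9,6)
ρ-cycle length = 10 (tail of 2 descent steps not counted)

10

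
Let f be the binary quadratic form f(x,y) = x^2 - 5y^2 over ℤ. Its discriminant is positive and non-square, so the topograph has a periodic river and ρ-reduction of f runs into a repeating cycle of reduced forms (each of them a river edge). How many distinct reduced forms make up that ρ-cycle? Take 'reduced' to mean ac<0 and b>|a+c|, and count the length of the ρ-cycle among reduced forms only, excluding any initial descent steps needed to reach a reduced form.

D = 20, ⌊√D⌋ = 4
descent: ρ → (-5,0,1)
descent: ρ → (1,4,-1)  [lands on river]
river: ρ → (-1,4,1)
ρ-cycle length = 2 (tail of 2 descent steps not counted)

2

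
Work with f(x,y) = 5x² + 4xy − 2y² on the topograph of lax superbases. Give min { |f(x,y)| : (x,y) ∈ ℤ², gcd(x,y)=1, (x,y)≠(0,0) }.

river: ρ → (-2,4,5)
river: ρ → (5,6,-1)
river: ρ → (-1,6,5)
river: ρ → (5,4,-2)
closes: descent 0, river 4
min |a| on river = 1

1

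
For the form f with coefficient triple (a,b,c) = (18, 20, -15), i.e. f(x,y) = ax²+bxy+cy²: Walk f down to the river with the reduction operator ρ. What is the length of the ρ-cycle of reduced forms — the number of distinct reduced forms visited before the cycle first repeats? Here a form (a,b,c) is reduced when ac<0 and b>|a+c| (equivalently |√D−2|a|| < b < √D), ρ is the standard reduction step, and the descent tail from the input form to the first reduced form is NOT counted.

D = 1480, ⌊√D⌋ = 38
river: ρ → (-15,10,23)
river: ρ → (23,36,-2)
river: ρ → (-2,36,23)
river: ρ → (23,10,-15)
river: ρ → (-15,20,18)
river: ρ → (18,16,-17)
river: ρ → (-17,18,17)
river: ρ → (17,16,-18)
river: ρ → (-18,20,15)
river: ρ → (15,10,-23)
river: ρ → (-23,36,2)
river: ρ → (2,36,-23)
river: ρ → (-23,10,15)
river: ρ → (15,20,-18)
river: ρ → (-18,16,17)
river: ρ → (17,18,-17)
river: ρ → (-17,16,18)
river: ρ → (18,20,-15)
ρ-cycle length = 18 (tail of 0 descent steps not counted)

18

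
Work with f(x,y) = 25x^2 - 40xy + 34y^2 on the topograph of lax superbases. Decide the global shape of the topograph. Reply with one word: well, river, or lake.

D = b²−4ac = (-40)² − 4·25·34 = -1800
D < 0 ⇒ definite ⇒ every region one sign ⇒ single well

well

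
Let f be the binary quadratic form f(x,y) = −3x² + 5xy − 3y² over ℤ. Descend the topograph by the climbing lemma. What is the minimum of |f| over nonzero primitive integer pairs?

translate: b→1 (≡-5 mod 6), so (3,-5,3)→(3,1,1)
flip: (3,1,1)→(1,-1,3)
translate: b→1 (≡-1 mod 2), so (1,-1,3)→(1,1,3)
reduced (well bottom): (1,1,3) with a≤c, −a<b≤a
well minimum |f| = |-1| = 1 (negative-definite)

1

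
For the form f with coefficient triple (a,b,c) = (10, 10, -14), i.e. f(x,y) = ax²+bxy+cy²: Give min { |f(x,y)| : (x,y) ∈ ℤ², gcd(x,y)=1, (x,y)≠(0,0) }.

river: ρ → (-14,18,6)
river: ρ → (6,18,-14)
river: ρ → (-14,10,10)
river: ρ → (10,10,-14)
closes: descent 0, river 4
min |a| on river = 6

6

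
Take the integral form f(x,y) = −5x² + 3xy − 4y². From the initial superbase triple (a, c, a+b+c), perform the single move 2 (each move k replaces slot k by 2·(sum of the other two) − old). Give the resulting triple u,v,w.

start (-5,-4,-6) = (f(1,0),f(0,1),f(1,1))
replace slot 2: 2·((-5)+(-6)) − (-4) = -18 → (-5,-18,-6)

-5,-18,-6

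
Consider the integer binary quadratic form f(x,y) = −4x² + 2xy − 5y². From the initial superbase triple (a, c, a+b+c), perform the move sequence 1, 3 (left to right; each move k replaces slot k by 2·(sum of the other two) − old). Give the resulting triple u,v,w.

start (-4,-5,-7) = (f(1,0),f(0,1),f(1,1))
replace slot 1: 2·((-5)+(-7)) − (-4) = -20 → (-20,-5,-7)
replace slot 3: 2·((-20)+(-5)) − (-7) = -43 → (-20,-5,-43)

-20,-5,-43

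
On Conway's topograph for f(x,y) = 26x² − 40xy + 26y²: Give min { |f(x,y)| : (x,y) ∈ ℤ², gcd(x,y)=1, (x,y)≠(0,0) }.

translate: b→12 (≡-40 mod 52), so (26,-40,26)→(26,12,12)
flip: (26,12,12)→(12,-12,26)
translate: b→12 (≡-12 mod 24), so (12,-12,26)→(12,12,26)
reduced (well bottom): (12,12,26) with a≤c, −a<b≤a
well minimum = a = 12

12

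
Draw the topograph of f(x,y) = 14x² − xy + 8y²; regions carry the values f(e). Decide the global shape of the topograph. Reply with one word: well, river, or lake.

D = b²−4ac = (-1)² − 4·14·8 = -447
D < 0 ⇒ definite ⇒ every region one sign ⇒ single well

well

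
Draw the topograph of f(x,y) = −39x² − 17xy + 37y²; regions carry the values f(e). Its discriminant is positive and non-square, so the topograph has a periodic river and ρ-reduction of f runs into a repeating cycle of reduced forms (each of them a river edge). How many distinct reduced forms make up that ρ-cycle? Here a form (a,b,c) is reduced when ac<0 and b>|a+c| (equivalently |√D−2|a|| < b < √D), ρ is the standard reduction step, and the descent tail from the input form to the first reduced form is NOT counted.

D = 6061, ⌊√D⌋ = 77
descent: ρ → (37,17,-39)  [lands on river]
river: ρ → (-39,61,15)
river: ρ → (15,59,-43)
river: ρ → (-43,27,31)
river: ρ → (31,35,-39)
river: ρ → (-39,43,27)
river: ρ → (27,65,-17)
river: ρ → (-17,71,15)
river: ρ → (15,49,-61)
river: ρ → (-61,73,3)
river: ρ → (3,77,-11)
river: ρ → (-11,77,3)
river: ρ → (3,73,-61)
river: ρ → (-61,49,15)
river: ρ → (15,71,-17)
river: ρ → (-17,65,27)
river: ρ → (27,43,-39)
river: ρ → (-39,35,31)
river: ρ → (31,27,-43)
river: ρ → (-43,59,15)
river: ρ → (15,61,-39)
river: ρ → (-39,17,37)
river: ρ → (37,57,-19)
river: ρ → (-19,57,37)
ρ-cycle length = 24 (tail of 1 descent step not counted)

24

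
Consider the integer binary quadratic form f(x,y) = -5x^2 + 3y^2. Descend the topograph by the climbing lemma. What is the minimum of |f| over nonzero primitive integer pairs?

descent: ρ → (3,6,-2)  [lands on river]
river: ρ → (-2,6,3)
closes: descent 1, river 2
min |a| on river = 2

2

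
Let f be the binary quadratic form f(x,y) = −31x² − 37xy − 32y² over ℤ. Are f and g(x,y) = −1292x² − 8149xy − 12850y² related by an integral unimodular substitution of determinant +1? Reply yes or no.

D₁ = -2599, D₂ = -2599
f is negative-definite; reduce −f:
−f: translate: b→-25 (≡37 mod 62), so (31,37,32)→(31,-25,26)
−f: flip: (31,-25,26)→(26,25,31)
−f: reduced (well bottom): (26,25,31) with a≤c, −a<b≤a
flip sign back: reduced form of f is (-26,-25,-31)
g is negative-definite; reduce −g:
−g: translate: b→397 (≡8149 mod 2584), so (1292,8149,12850)→(1292,397,31)
−g: flip: (1292,397,31)→(31,-397,1292)
−g: translate: b→-25 (≡-397 mod 62), so (31,-397,1292)→(31,-25,26)
−g: flip: (31,-25,26)→(26,25,31)
−g: reduced (well bottom): (26,25,31) with a≤c, −a<b≤a
flip sign back: reduced form of g is (-26,-25,-31)
reduced forms (-26, -25, -31) vs (-26, -25, -31) ⇒ equivalent

yes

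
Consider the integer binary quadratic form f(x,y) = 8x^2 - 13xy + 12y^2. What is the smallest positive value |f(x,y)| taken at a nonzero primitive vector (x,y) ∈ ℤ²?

translate: b→3 (≡-13 mod 16), so (8,-13,12)→(8,3,7)
flip: (8,3,7)→(7,-3,8)
reduced (well bottom): (7,-3,8) with a≤c, −a<b≤a
well minimum = a = 7

7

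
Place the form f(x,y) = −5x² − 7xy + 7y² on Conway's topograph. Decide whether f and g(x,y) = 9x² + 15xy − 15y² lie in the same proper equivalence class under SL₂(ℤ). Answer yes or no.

D₁ = 189, D₂ = 765
discriminants differ ⇒ not SL₂(ℤ)-equivalent

no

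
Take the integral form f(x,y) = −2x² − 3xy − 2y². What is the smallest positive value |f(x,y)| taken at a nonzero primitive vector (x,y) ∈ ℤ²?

translate: b→-1 (≡3 mod 4), so (2,3,2)→(2,-1,1)
flip: (2,-1,1)→(1,1,2)
reduced (well bottom): (1,1,2) with a≤c, −a<b≤a
well minimum |f| = |-1| = 1 (negative-definite)

1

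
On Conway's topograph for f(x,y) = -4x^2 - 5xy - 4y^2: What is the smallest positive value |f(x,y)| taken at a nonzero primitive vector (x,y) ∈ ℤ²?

translate: b→-3 (≡5 mod 8), so (4,5,4)→(4,-3,3)
flip: (4,-3,3)→(3,3,4)
reduced (well bottom): (3,3,4) with a≤c, −a<b≤a
well minimum |f| = |-3| = 3 (negative-definite)

3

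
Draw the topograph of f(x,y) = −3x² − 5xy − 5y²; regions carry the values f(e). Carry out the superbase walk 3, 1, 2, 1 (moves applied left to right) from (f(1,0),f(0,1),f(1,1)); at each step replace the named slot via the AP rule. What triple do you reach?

start (-3,-5,-13) = (f(1,0),f(0,1),f(1,1))
replace slot 3: 2·((-3)+(-5)) − (-13) = -3 → (-3,-5,-3)
replace slot 1: 2·((-5)+(-3)) − (-3) = -13 → (-13,-5,-3)
replace slot 2: 2·((-13)+(-3)) − (-5) = -27 → (-13,-27,-3)
replace slot 1: 2·((-27)+(-3)) − (-13) = -47 → (-47,-27,-3)

-47,-27,-3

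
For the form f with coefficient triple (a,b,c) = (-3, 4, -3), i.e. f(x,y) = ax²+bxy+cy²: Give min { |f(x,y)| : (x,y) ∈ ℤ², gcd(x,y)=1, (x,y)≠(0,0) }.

translate: b→2 (≡-4 mod 6), so (3,-4,3)→(3,2,2)
flip: (3,2,2)→(2,-2,3)
translate: b→2 (≡-2 mod 4), so (2,-2,3)→(2,2,3)
reduced (well bottom): (2,2,3) with a≤c, −a<b≤a
well minimum |f| = |-2| = 2 (negative-definite)

2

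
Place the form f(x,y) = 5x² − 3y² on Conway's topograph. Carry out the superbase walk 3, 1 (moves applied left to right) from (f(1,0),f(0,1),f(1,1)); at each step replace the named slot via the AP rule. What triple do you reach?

start (5,-3,2) = (f(1,0),f(0,1),f(1,1))
replace slot 3: 2·(5+(-3)) − 2 = 2 → (5,-3,2)
replace slot 1: 2·((-3)+2) − 5 = -7 → (-7,-3,2)

-7,-3,2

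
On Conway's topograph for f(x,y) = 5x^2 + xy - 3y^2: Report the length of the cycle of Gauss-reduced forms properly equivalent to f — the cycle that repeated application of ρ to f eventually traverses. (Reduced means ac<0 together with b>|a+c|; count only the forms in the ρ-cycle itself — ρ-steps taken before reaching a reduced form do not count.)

D = 61, ⌊√D⌋ = 7
descent: ρ → (-3,5,3)  [lands on river]
river: ρ → (3,7,-1)
river: ρ → (-1,7,3)
river: ρ → (3,5,-3)
river: ρ → (-3,7,1)
river: ρ → (1,7,-3)
ρ-cycle length = 6 (tail of 1 descent step not counted)

6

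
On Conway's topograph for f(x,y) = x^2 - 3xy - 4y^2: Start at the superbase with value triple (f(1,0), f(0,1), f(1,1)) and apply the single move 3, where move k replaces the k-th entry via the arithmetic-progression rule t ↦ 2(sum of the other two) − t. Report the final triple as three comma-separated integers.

start (1,-4,-6) = (f(1,0),f(0,1),f(1,1))
replace slot 3: 2·(1+(-4)) − (-6) = 0 → (1,-4,0)

1,-4,0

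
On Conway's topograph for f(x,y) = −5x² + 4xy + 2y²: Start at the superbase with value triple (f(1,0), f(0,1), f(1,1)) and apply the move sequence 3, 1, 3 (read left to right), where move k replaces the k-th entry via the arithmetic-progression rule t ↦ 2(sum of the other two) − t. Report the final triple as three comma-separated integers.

start (-5,2,1) = (f(1,0),f(0,1),f(1,1))
replace slot 3: 2·((-5)+2) − 1 = -7 → (-5,2,-7)
replace slot 1: 2·(2+(-7)) − (-5) = -5 → (-5,2,-7)
replace slot 3: 2·((-5)+2) − (-7) = 1 → (-5,2,1)

-5,2,1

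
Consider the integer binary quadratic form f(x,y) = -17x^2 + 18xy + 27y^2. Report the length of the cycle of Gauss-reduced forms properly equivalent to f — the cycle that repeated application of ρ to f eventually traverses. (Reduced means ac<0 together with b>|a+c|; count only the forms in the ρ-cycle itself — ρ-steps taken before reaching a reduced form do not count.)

D = 2160, ⌊√D⌋ = 46
river: ρ → (27,36,-8)
river: ρ → (-8,44,7)
river: ρ → (7,40,-20)
river: ρ → (-20,40,7)
river: ρ → (7,44,-8)
river: ρ → (-8,36,27)
river: ρ → (27,18,-17)
river: ρ → (-17,16,28)
river: ρ → (28,40,-5)
river: ρ → (-5,40,28)
river: ρ → (28,16,-17)
river: ρ → (-17,18,27)
ρ-cycle length = 12 (tail of 0 descent steps not counted)

12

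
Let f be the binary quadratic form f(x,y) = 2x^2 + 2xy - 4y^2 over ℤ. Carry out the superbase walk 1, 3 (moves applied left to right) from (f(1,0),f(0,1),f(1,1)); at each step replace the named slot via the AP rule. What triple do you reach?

start (2,-4,0) = (f(1,0),f(0,1),f(1,1))
replace slot 1: 2·((-4)+0) − 2 = -10 → (-10,-4,0)
replace slot 3: 2·((-10)+(-4)) − 0 = -28 → (-10,-4,-28)

-10,-4,-28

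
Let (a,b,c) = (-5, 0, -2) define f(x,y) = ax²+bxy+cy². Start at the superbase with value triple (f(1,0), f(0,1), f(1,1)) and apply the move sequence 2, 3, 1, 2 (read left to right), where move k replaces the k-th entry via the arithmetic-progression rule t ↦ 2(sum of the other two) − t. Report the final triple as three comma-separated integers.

start (-5,-2,-7) = (f(1,0),f(0,1),f(1,1))
replace slot 2: 2·((-5)+(-7)) − (-2) = -22 → (-5,-22,-7)
replace slot 3: 2·((-5)+(-22)) − (-7) = -47 → (-5,-22,-47)
replace slot 1: 2·((-22)+(-47)) − (-5) = -133 → (-133,-22,-47)
replace slot 2: 2·((-133)+(-47)) − (-22) = -338 → (-133,-338,-47)

-133,-338,-47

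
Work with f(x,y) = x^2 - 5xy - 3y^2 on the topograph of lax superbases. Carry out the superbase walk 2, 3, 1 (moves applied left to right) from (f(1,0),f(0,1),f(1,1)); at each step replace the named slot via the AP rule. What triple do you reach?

start (1,-3,-7) = (f(1,0),f(0,1),f(1,1))
replace slot 2: 2·(1+(-7)) − (-3) = -9 → (1,-9,-7)
replace slot 3: 2·(1+(-9)) − (-7) = -9 → (1,-9,-9)
replace slot 1: 2·((-9)+(-9)) − 1 = -37 → (-37,-9,-9)

-37,-9,-9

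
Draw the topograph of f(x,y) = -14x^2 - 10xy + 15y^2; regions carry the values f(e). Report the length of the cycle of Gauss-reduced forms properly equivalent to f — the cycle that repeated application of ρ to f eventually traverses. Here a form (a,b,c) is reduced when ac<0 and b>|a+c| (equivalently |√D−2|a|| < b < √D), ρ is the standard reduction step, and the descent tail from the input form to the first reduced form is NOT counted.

D = 940, ⌊√D⌋ = 30
descent: ρ → (15,10,-14)  [lands on river]
river: ρ → (-14,18,11)
river: ρ → (11,26,-6)
river: ρ → (-6,22,19)
river: ρ → (19,16,-9)
river: ρ → (-9,20,15)
ρ-cycle length = 6 (tail of 1 descent step not counted)

6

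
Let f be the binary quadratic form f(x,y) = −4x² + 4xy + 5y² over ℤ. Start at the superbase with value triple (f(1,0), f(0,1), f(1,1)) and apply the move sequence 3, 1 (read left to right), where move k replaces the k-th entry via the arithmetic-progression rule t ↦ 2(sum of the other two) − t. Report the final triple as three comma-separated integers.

start (-4,5,5) = (f(1,0),f(0,1),f(1,1))
replace slot 3: 2·((-4)+5) − 5 = -3 → (-4,5,-3)
replace slot 1: 2·(5+(-3)) − (-4) = 8 → (8,5,-3)

8,5,-3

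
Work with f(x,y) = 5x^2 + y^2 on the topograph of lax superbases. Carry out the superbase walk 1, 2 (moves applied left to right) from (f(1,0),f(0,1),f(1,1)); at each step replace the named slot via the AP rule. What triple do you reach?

start (5,1,6) = (f(1,0),f(0,1),f(1,1))
replace slot 1: 2·(1+6) − 5 = 9 → (9,1,6)
replace slot 2: 2·(9+6) − 1 = 29 → (9,29,6)

9,29,6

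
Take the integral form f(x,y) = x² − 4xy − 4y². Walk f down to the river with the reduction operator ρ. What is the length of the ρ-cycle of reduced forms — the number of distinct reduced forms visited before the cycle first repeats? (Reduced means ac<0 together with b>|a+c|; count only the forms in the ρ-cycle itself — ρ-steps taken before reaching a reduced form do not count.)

D = 32, ⌊√D⌋ = 5
descent: ρ → (-4,4,1)  [lands on river]
river: ρ → (1,4,-4)
ρ-cycle length = 2 (tail of 1 descent step not counted)

2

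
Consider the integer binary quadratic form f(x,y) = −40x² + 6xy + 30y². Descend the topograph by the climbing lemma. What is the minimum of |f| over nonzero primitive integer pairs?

descent: ρ → (30,54,-16)  [lands on river]
river: ρ → (-16,42,48)
river: ρ → (48,54,-10)
river: ρ → (-10,66,12)
river: ρ → (12,54,-40)
river: ρ → (-40,26,26)
river: ρ → (26,26,-40)
river: ρ → (-40,54,12)
river: ρ → (12,66,-10)
river: ρ → (-10,54,48)
river: ρ → (48,42,-16)
river: ρ → (-16,54,30)
river: ρ → (30,66,-4)
river: ρ → (-4,62,62)
river: ρ → (62,62,-4)
river: ρ → (-4,66,30)
closes: descent 1, river 16
min |a| on river = 4

4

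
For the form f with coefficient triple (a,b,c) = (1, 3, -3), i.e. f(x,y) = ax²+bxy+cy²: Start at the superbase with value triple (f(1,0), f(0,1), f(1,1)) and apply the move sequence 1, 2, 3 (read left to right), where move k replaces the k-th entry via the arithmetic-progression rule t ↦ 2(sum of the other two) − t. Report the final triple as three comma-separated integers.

start (1,-3,1) = (f(1,0),f(0,1),f(1,1))
replace slot 1: 2·((-3)+1) − 1 = -5 → (-5,-3,1)
replace slot 2: 2·((-5)+1) − (-3) = -5 → (-5,-5,1)
replace slot 3: 2·((-5)+(-5)) − 1 = -21 → (-5,-5,-21)

-5,-5,-21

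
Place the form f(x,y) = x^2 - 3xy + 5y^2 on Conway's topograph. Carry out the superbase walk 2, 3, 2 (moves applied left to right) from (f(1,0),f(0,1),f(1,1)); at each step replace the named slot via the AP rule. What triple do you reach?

start (1,5,3) = (f(1,0),f(0,1),f(1,1))
replace slot 2: 2·(1+3) − 5 = 3 → (1,3,3)
replace slot 3: 2·(1+3) − 3 = 5 → (1,3,5)
replace slot 2: 2·(1+5) − 3 = 9 → (1,9,5)

1,9,5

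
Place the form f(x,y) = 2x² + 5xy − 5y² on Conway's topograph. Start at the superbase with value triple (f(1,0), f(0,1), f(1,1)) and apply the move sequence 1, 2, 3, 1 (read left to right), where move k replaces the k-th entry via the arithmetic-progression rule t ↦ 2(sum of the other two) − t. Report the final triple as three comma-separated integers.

start (2,-5,2) = (f(1,0),f(0,1),f(1,1))
replace slot 1: 2·((-5)+2) − 2 = -8 → (-8,-5,2)
replace slot 2: 2·((-8)+2) − (-5) = -7 → (-8,-7,2)
replace slot 3: 2·((-8)+(-7)) − 2 = -32 → (-8,-7,-32)
replace slot 1: 2·((-7)+(-32)) − (-8) = -70 → (-70,-7,-32)

-70,-7,-32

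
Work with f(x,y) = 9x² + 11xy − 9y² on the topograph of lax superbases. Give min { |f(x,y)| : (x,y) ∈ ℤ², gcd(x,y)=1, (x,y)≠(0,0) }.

river: ρ → (-9,7,11)
river: ρ → (11,15,-5)
river: ρ → (-5,15,11)
river: ρ → (11,7,-9)
river: ρ → (-9,11,9)
river: ρ → (9,7,-11)
river: ρ → (-11,15,5)
river: ρ → (5,15,-11)
river: ρ → (-11,7,9)
river: ρ → (9,11,-9)
closes: descent 0, river 10
min |a| on river = 5

5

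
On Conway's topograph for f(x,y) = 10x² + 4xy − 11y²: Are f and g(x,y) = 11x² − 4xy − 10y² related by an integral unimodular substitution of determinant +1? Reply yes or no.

D₁ = 456, D₂ = 456
river cycle of f (length 10): (-11, 18, 3), (3, 18, -11), (-11, 4, 10), (10, 16, -5), (-5, 14, 13), (13, 12, -6), (-6, 12, 13), (13, 14, -5), (-5, 16, 10), (10, 4, -11)
river cycle of g (length 10): (-10, 4, 11), (11, 18, -3), (-3, 18, 11), (11, 4, -10), (-10, 16, 5), (5, 14, -13), (-13, 12, 6), (6, 12, -13), (-13, 14, 5), (5, 16, -10)
cycles differ ⇒ inequivalent

no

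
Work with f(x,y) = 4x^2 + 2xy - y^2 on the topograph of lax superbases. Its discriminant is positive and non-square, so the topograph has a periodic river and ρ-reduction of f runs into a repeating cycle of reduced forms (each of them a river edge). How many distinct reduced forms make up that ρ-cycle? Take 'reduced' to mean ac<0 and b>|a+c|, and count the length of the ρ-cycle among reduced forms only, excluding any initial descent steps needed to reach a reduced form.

D = 20, ⌊√D⌋ = 4
descent: ρ → (-1,4,1)  [lands on river]
river: ρ → (1,4,-1)
ρ-cycle length = 2 (tail of 1 descent step not counted)

2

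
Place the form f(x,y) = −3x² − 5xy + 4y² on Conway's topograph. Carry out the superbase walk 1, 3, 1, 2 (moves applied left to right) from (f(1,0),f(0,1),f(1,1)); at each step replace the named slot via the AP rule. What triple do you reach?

start (-3,4,-4) = (f(1,0),f(0,1),f(1,1))
replace slot 1: 2·(4+(-4)) − (-3) = 3 → (3,4,-4)
replace slot 3: 2·(3+4) − (-4) = 18 → (3,4,18)
replace slot 1: 2·(4+18) − 3 = 41 → (41,4,18)
replace slot 2: 2·(41+18) − 4 = 114 → (41,114,18)

41,114,18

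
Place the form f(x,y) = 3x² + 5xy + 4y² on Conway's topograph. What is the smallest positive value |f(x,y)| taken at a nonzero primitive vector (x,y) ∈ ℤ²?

translate: b→-1 (≡5 mod 6), so (3,5,4)→(3,-1,2)
flip: (3,-1,2)→(2,1,3)
reduced (well bottom): (2,1,3) with a≤c, −a<b≤a
well minimum = a = 2

2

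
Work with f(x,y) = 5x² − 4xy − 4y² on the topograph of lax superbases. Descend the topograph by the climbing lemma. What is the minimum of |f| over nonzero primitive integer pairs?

descent: ρ → (-4,4,5)  [lands on river]
river: ρ → (5,6,-3)
river: ρ → (-3,6,5)
river: ρ → (5,4,-4)
closes: descent 1, river 4
min |a| on river = 3

3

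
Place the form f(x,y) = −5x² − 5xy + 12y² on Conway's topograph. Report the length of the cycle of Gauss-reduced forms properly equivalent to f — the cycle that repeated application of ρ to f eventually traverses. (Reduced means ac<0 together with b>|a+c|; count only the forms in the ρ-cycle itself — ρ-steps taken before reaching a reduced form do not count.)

D = 265, ⌊√D⌋ = 16
descent: ρ → (12,5,-5)
descent: ρ → (-5,15,2)  [lands on river]
river: ρ → (2,13,-12)
river: ρ → (-12,11,3)
river: ρ → (3,13,-8)
river: ρ → (-8,3,8)
river: ρ → (8,13,-3)
river: ρ → (-3,11,12)
river: ρ → (12,13,-2)
river: ρ → (-2,15,5)
river: ρ → (5,15,-2)
river: ρ → (-2,13,12)
river: ρ → (12,11,-3)
river: ρ → (-3,13,8)
river: ρ → (8,3,-8)
river: ρ → (-8,13,3)
river: ρ → (3,11,-12)
river: ρ → (-12,13,2)
river: ρ → (2,15,-5)
ρ-cycle length = 18 (tail of 2 descent steps not counted)

18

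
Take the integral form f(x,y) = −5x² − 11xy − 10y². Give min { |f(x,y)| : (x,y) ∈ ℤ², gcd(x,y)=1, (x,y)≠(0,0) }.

translate: b→1 (≡11 mod 10), so (5,11,10)→(5,1,4)
flip: (5,1,4)→(4,-1,5)
reduced (well bottom): (4,-1,5) with a≤c, −a<b≤a
well minimum |f| = |-4| = 4 (negative-definite)

4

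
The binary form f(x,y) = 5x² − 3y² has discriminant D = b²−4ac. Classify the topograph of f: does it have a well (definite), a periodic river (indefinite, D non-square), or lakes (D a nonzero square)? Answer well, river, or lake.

D = b²−4ac = 0² − 4·5·(-3) = 60
D > 0 non-square ⇒ indefinite ⇒ periodic river

river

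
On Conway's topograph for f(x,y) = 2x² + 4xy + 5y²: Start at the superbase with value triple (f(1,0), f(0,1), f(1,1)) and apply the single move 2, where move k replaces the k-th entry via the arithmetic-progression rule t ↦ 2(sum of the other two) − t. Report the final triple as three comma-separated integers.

start (2,5,11) = (f(1,0),f(0,1),f(1,1))
replace slot 2: 2·(2+11) − 5 = 21 → (2,21,11)

2,21,11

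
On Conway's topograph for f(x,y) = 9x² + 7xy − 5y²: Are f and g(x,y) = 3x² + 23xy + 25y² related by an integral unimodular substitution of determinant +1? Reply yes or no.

D₁ = 229, D₂ = 229
river cycle of f (length 6): (-5, 13, 3), (3, 11, -9), (-9, 7, 5), (5, 13, -3), (-3, 11, 9), (9, 7, -5)
river cycle of g (length 6): (3, 11, -9), (-9, 7, 5), (5, 13, -3), (-3, 11, 9), (9, 7, -5), (-5, 13, 3)
cycles coincide ⇒ equivalent

yes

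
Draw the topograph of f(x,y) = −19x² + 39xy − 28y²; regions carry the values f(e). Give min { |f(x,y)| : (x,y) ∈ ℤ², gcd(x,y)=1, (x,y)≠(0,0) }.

translate: b→-1 (≡-39 mod 38), so (19,-39,28)→(19,-1,8)
flip: (19,-1,8)→(8,1,19)
reduced (well bottom): (8,1,19) with a≤c, −a<b≤a
well minimum |f| = |-8| = 8 (negative-definite)

8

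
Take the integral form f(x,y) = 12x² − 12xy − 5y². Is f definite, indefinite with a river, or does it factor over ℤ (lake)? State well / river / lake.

D = b²−4ac = (-12)² − 4·12·(-5) = 384
D > 0 non-square ⇒ indefinite ⇒ periodic river

river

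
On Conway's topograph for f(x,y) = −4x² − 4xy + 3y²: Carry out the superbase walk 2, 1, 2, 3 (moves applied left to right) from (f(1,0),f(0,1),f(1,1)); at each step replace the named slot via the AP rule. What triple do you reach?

start (-4,3,-5) = (f(1,0),f(0,1),f(1,1))
replace slot 2: 2·((-4)+(-5)) − 3 = -21 → (-4,-21,-5)
replace slot 1: 2·((-21)+(-5)) − (-4) = -48 → (-48,-21,-5)
replace slot 2: 2·((-48)+(-5)) − (-21) = -85 → (-48,-85,-5)
replace slot 3: 2·((-48)+(-85)) − (-5) = -261 → (-48,-85,-261)

-48,-85,-261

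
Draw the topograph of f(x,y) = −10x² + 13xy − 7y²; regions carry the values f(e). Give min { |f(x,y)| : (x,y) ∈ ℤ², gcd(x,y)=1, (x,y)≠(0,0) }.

translate: b→7 (≡-13 mod 20), so (10,-13,7)→(10,7,4)
flip: (10,7,4)→(4,-7,10)
translate: b→1 (≡-7 mod 8), so (4,-7,10)→(4,1,7)
reduced (well bottom): (4,1,7) with a≤c, −a<b≤a
well minimum |f| = |-4| = 4 (negative-definite)

4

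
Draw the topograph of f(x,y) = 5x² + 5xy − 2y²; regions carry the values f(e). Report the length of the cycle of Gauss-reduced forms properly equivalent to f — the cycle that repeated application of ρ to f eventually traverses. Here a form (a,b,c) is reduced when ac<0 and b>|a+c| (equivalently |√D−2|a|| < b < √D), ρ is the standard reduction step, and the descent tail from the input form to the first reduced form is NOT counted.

D = 65, ⌊√D⌋ = 8
river: ρ → (-2,7,2)
river: ρ → (2,5,-5)
river: ρ → (-5,5,2)
river: ρ → (2,7,-2)
river: ρ → (-2,5,5)
river: ρ → (5,5,-2)
ρ-cycle length = 6 (tail of 0 descent steps not counted)

6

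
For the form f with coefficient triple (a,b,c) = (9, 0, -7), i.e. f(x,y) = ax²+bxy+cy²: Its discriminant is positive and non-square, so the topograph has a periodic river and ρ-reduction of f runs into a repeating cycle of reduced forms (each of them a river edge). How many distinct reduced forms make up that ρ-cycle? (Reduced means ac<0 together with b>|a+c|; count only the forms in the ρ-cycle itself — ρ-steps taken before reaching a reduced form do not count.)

D = 252, ⌊√D⌋ = 15
descent: ρ → (-7,14,2)  [lands on river]
river: ρ → (2,14,-7)
ρ-cycle length = 2 (tail of 1 descent step not counted)

2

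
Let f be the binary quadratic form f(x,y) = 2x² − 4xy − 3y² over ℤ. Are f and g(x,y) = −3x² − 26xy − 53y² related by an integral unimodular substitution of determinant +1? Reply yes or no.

D₁ = 40, D₂ = 40
river cycle of f (length 6): (-3, 4, 2), (2, 4, -3), (-3, 2, 3), (3, 4, -2), (-2, 4, 3), (3, 2, -3)
river cycle of g (length 6): (-3, 4, 2), (2, 4, -3), (-3, 2, 3), (3, 4, -2), (-2, 4, 3), (3, 2, -3)
cycles coincide ⇒ equivalent

yes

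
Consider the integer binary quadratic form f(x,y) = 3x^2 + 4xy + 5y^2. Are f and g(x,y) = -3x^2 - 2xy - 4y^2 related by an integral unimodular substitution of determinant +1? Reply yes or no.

D₁ = -44, D₂ = -44
f: translate: b→-2 (≡4 mod 6), so (3,4,5)→(3,-2,4)
f: reduced (well bottom): (3,-2,4) with a≤c, −a<b≤a
g is negative-definite; reduce −g:
−g: reduced (well bottom): (3,2,4) with a≤c, −a<b≤a
flip sign back: reduced form of g is (-3,-2,-4)
reduced forms (3, -2, 4) vs (-3, -2, -4) ⇒ inequivalent

no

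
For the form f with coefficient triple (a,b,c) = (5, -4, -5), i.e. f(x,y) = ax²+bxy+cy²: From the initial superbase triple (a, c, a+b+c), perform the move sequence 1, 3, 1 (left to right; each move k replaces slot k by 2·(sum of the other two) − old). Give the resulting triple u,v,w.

start (5,-5,-4) = (f(1,0),f(0,1),f(1,1))
replace slot 1: 2·((-5)+(-4)) − 5 = -23 → (-23,-5,-4)
replace slot 3: 2·((-23)+(-5)) − (-4) = -52 → (-23,-5,-52)
replace slot 1: 2·((-5)+(-52)) − (-23) = -91 → (-91,-5,-52)

-91,-5,-52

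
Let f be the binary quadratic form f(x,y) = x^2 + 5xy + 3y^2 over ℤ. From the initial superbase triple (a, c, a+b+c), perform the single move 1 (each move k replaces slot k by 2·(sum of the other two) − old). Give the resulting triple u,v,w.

start (1,3,9) = (f(1,0),f(0,1),f(1,1))
replace slot 1: 2·(3+9) − 1 = 23 → (23,3,9)

23,3,9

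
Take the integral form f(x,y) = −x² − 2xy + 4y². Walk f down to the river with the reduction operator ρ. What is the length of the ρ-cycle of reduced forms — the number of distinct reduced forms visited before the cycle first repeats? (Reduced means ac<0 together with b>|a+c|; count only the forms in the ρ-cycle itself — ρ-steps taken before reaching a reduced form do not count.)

D = 20, ⌊√D⌋ = 4
descent: ρ → (4,2,-1)
descent: ρ → (-1,4,1)  [lands on river]
river: ρ → (1,4,-1)
ρ-cycle length = 2 (tail of 2 descent steps not counted)

2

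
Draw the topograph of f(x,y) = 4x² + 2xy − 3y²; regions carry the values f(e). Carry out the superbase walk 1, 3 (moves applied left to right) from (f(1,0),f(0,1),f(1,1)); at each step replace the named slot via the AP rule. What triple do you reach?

start (4,-3,3) = (f(1,0),f(0,1),f(1,1))
replace slot 1: 2·((-3)+3) − 4 = -4 → (-4,-3,3)
replace slot 3: 2·((-4)+(-3)) − 3 = -17 → (-4,-3,-17)

-4,-3,-17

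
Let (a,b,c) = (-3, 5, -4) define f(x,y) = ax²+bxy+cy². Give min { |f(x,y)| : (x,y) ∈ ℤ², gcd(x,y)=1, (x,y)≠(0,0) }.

translate: b→1 (≡-5 mod 6), so (3,-5,4)→(3,1,2)
flip: (3,1,2)→(2,-1,3)
reduced (well bottom): (2,-1,3) with a≤c, −a<b≤a
well minimum |f| = |-2| = 2 (negative-definite)

2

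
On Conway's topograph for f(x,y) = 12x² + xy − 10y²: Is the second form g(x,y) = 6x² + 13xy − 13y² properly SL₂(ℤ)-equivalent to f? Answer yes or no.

D₁ = 481, D₂ = 481
river cycle of f (length 30): (-10, 19, 3), (3, 17, -16), (-16, 15, 4), (4, 17, -12), (-12, 7, 9), (9, 11, -10), (-10, 9, 10), (10, 11, -9), (-9, 7, 12), (12, 17, -4), … (20 more)
river cycle of g (length 26): (-13, 13, 6), (6, 11, -15), (-15, 19, 2), (2, 21, -5), (-5, 19, 6), (6, 17, -8), (-8, 15, 8), (8, 17, -6), (-6, 19, 5), (5, 21, -2), … (16 more)
cycles differ ⇒ inequivalent

no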